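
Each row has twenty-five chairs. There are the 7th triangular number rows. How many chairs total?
Convert twenty-five (English words) → 25 (decimal)
Convert the 7th triangular number (triangular index) → 7×8/2 = 28 (decimal)
Compute 25 × 28 = 700
700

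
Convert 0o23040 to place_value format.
Convert 0o23040 (octal) → 2×4096 + 3×512 + 4×8 = 9760 (decimal)
Convert 9760 (decimal) → 9760 = 9×1000 + 7×100 + 6×10 → 9 thousands, 7 hundreds, 6 tens (place-value notation)
9 thousands, 7 hundreds, 6 tens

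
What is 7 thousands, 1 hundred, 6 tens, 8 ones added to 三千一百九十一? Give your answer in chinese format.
Convert 7 thousands, 1 hundred, 6 tens, 8 ones (place-value notation) → 7×1000 + 1×100 + 6×10 + 8 = 7168 (decimal)
Convert 三千一百九十一 (Chinese numeral) → 3×1000 + 1×100 + 9×10 + 1 = 3191 (decimal)
Compute 7168 + 3191 = 10359
Convert 10359 (decimal) → 10359 = 1×10000 + 3×100 + 5×10 + 9 → 一万零三百五十九 (Chinese numeral)
一万零三百五十九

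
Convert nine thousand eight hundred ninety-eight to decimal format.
Convert nine thousand eight hundred ninety-eight (English words) → 9×1000 + 8×100 + 98 = 9898 (decimal)
9898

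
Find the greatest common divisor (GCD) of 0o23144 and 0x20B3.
Convert 0o23144 (octal) → 2×4096 + 3×512 + 1×64 + 4×8 + 4 = 9828 (decimal)
Convert 0x20B3 (hexadecimal) → 2×4096 + 11×16 + 3 = 8371 (decimal)
Compute gcd(9828, 8371) = 1
1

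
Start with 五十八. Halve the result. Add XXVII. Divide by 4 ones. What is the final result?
Convert 五十八 (Chinese numeral) → 5×10 + 8 = 58 (decimal)
Start: 58
58 ÷ 2 = 29
Convert XXVII (Roman numeral) → 10 + 10 + 5 + 1 + 1 = 27 (decimal)
29 + 27 = 56
Convert 4 ones (place-value notation) → 4 (decimal)
56 ÷ 4 = 14
14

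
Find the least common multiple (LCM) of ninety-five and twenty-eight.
Convert ninety-five (English words) → 95 (decimal)
Convert twenty-eight (English words) → 28 (decimal)
Compute lcm(95, 28) = 2660
2660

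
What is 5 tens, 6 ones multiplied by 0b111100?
Convert 5 tens, 6 ones (place-value notation) → 5×10 + 6 = 56 (decimal)
Convert 0b111100 (binary) → 32 + 16 + 8 + 4 = 60 (decimal)
Compute 56 × 60 = 3360
3360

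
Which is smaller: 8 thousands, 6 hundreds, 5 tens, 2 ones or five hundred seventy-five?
Convert 8 thousands, 6 hundreds, 5 tens, 2 ones (place-value notation) → 8×1000 + 6×100 + 5×10 + 2 = 8652 (decimal)
Convert five hundred seventy-five (English words) → 5×100 + 75 = 575 (decimal)
Compare 8652 vs 575: smaller = 575
575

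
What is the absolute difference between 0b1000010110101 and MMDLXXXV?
Convert 0b1000010110101 (binary) → 4096 + 128 + 32 + 16 + 4 + 1 = 4277 (decimal)
Convert MMDLXXXV (Roman numeral) → 1000 + 1000 + 500 + 50 + 10 + 10 + 10 + 5 = 2585 (decimal)
Compute |4277 - 2585| = 1692
1692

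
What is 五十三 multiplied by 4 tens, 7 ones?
Convert 五十三 (Chinese numeral) → 5×10 + 3 = 53 (decimal)
Convert 4 tens, 7 ones (place-value notation) → 4×10 + 7 = 47 (decimal)
Compute 53 × 47 = 2491
2491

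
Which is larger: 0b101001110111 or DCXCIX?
Convert 0b101001110111 (binary) → 2048 + 512 + 64 + 32 + 16 + 4 + 2 + 1 = 2679 (decimal)
Convert DCXCIX (Roman numeral) → 500 + 100 + 90 + 9 = 699 (decimal)
Compare 2679 vs 699: larger = 2679
2679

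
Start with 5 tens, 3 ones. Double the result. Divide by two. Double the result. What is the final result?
Convert 5 tens, 3 ones (place-value notation) → 5×10 + 3 = 53 (decimal)
Start: 53
53 × 2 = 106
Convert two (English words) → 2 (decimal)
106 ÷ 2 = 53
53 × 2 = 106
106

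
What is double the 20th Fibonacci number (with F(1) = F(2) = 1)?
The 20th Fibonacci number (with F(1) = F(2) = 1) = 6765
Compute 6765 × 2 = 13530
13530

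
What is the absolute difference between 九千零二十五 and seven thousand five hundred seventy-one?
Convert 九千零二十五 (Chinese numeral) → 9×1000 + 2×10 + 5 = 9025 (decimal)
Convert seven thousand five hundred seventy-one (English words) → 7×1000 + 5×100 + 71 = 7571 (decimal)
Compute |9025 - 7571| = 1454
1454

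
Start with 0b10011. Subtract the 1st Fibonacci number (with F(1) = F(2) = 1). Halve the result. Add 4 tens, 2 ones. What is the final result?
Convert 0b10011 (binary) → 16 + 2 + 1 = 19 (decimal)
Start: 19
Convert the 1st Fibonacci number (with F(1) = F(2) = 1) (Fibonacci index) → 1 (decimal)
19 - 1 = 18
18 ÷ 2 = 9
Convert 4 tens, 2 ones (place-value notation) → 4×10 + 2 = 42 (decimal)
9 + 42 = 51
51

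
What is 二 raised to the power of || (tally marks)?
Convert 二 (Chinese numeral) → 2 (decimal)
Convert || (tally marks) → 2 (decimal)
Compute 2 ^ 2 = 4
4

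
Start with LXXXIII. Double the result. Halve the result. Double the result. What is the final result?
Convert LXXXIII (Roman numeral) → 50 + 10 + 10 + 10 + 1 + 1 + 1 = 83 (decimal)
Start: 83
83 × 2 = 166
166 ÷ 2 = 83
83 × 2 = 166
166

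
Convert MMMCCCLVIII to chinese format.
Convert MMMCCCLVIII (Roman numeral) → 1000 + 1000 + 1000 + 100 + 100 + 100 + 50 + 5 + 1 + 1 + 1 = 3358 (decimal)
Convert 3358 (decimal) → 3358 = 3×1000 + 3×100 + 5×10 + 8 → 三千三百五十八 (Chinese numeral)
三千三百五十八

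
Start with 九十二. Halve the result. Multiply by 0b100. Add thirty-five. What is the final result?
Convert 九十二 (Chinese numeral) → 9×10 + 2 = 92 (decimal)
Start: 92
92 ÷ 2 = 46
Convert 0b100 (binary) → 4 (decimal)
46 × 4 = 184
Convert thirty-five (English words) → 35 (decimal)
184 + 35 = 219
219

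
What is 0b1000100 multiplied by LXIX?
Convert 0b1000100 (binary) → 64 + 4 = 68 (decimal)
Convert LXIX (Roman numeral) → 50 + 10 + 9 = 69 (decimal)
Compute 68 × 69 = 4692
4692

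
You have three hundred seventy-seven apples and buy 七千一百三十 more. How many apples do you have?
Convert three hundred seventy-seven (English words) → 3×100 + 77 = 377 (decimal)
Convert 七千一百三十 (Chinese numeral) → 7×1000 + 1×100 + 3×10 = 7130 (decimal)
Compute 377 + 7130 = 7507
7507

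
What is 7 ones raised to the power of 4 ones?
Convert 7 ones (place-value notation) → 7 (decimal)
Convert 4 ones (place-value notation) → 4 (decimal)
Compute 7 ^ 4 = 2401
2401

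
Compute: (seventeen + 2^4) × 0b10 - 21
Convert seventeen (English words) → 17 (decimal)
Convert 2^4 (power) → 16 (decimal)
Convert 0b10 (binary) → 2 (decimal)
Expression in decimal: (17 + 16) × 2 - 21
Parentheses first: 17 + 16 = 33
Multiply: 33 × 2 = 66
Subtract: 66 - 21 = 45
45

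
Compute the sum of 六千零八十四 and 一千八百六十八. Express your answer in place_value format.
Convert 六千零八十四 (Chinese numeral) → 6×1000 + 8×10 + 4 = 6084 (decimal)
Convert 一千八百六十八 (Chinese numeral) → 1×1000 + 8×100 + 6×10 + 8 = 1868 (decimal)
Compute 6084 + 1868 = 7952
Convert 7952 (decimal) → 7952 = 7×1000 + 9×100 + 5×10 + 2 → 7 thousands, 9 hundreds, 5 tens, 2 ones (place-value notation)
7 thousands, 9 hundreds, 5 tens, 2 ones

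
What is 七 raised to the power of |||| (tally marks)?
Convert 七 (Chinese numeral) → 7 (decimal)
Convert |||| (tally marks) → 4 (decimal)
Compute 7 ^ 4 = 2401
2401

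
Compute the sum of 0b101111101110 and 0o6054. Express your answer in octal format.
Convert 0b101111101110 (binary) → 2048 + 512 + 256 + 128 + 64 + 32 + 8 + 4 + 2 = 3054 (decimal)
Convert 0o6054 (octal) → 6×512 + 5×8 + 4 = 3116 (decimal)
Compute 3054 + 3116 = 6170
Convert 6170 (decimal) → 6170 = 1×4096 + 4×512 + 3×8 + 2 → 0o14032 (octal)
0o14032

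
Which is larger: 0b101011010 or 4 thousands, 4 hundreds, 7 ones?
Convert 0b101011010 (binary) → 256 + 64 + 16 + 8 + 2 = 346 (decimal)
Convert 4 thousands, 4 hundreds, 7 ones (place-value notation) → 4×1000 + 4×100 + 7 = 4407 (decimal)
Compare 346 vs 4407: larger = 4407
4407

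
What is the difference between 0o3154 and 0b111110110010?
Convert 0o3154 (octal) → 3×512 + 1×64 + 5×8 + 4 = 1644 (decimal)
Convert 0b111110110010 (binary) → 2048 + 1024 + 512 + 256 + 128 + 32 + 16 + 2 = 4018 (decimal)
Difference: |1644 - 4018| = 2374
2374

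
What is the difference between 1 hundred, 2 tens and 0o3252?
Convert 1 hundred, 2 tens (place-value notation) → 1×100 + 2×10 = 120 (decimal)
Convert 0o3252 (octal) → 3×512 + 2×64 + 5×8 + 2 = 1706 (decimal)
Difference: |120 - 1706| = 1586
1586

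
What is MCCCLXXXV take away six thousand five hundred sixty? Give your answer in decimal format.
Convert MCCCLXXXV (Roman numeral) → 1000 + 100 + 100 + 100 + 50 + 10 + 10 + 10 + 5 = 1385 (decimal)
Convert six thousand five hundred sixty (English words) → 6×1000 + 5×100 + 60 = 6560 (decimal)
Compute 1385 - 6560 = -5175
-5175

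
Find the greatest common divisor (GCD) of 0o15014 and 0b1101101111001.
Convert 0o15014 (octal) → 1×4096 + 5×512 + 1×8 + 4 = 6668 (decimal)
Convert 0b1101101111001 (binary) → 4096 + 2048 + 512 + 256 + 64 + 32 + 16 + 8 + 1 = 7033 (decimal)
Compute gcd(6668, 7033) = 1
1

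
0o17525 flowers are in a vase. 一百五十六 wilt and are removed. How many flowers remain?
Convert 0o17525 (octal) → 1×4096 + 7×512 + 5×64 + 2×8 + 5 = 8021 (decimal)
Convert 一百五十六 (Chinese numeral) → 1×100 + 5×10 + 6 = 156 (decimal)
Compute 8021 - 156 = 7865
7865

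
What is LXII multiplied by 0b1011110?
Convert LXII (Roman numeral) → 50 + 10 + 1 + 1 = 62 (decimal)
Convert 0b1011110 (binary) → 64 + 16 + 8 + 4 + 2 = 94 (decimal)
Compute 62 × 94 = 5828
5828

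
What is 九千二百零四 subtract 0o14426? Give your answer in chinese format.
Convert 九千二百零四 (Chinese numeral) → 9×1000 + 2×100 + 4 = 9204 (decimal)
Convert 0o14426 (octal) → 1×4096 + 4×512 + 4×64 + 2×8 + 6 = 6422 (decimal)
Compute 9204 - 6422 = 2782
Convert 2782 (decimal) → 2782 = 2×1000 + 7×100 + 8×10 + 2 → 二千七百八十二 (Chinese numeral)
二千七百八十二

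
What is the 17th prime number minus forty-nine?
The 17th prime number = 59
Convert forty-nine (English words) → 49 (decimal)
Compute 59 - 49 = 10
10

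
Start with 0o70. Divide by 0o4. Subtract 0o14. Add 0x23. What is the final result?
Convert 0o70 (octal) → 7×8 = 56 (decimal)
Start: 56
Convert 0o4 (octal) → 4 (decimal)
56 ÷ 4 = 14
Convert 0o14 (octal) → 1×8 + 4 = 12 (decimal)
14 - 12 = 2
Convert 0x23 (hexadecimal) → 2×16 + 3 = 35 (decimal)
2 + 35 = 37
37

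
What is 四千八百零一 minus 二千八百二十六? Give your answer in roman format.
Convert 四千八百零一 (Chinese numeral) → 4×1000 + 8×100 + 1 = 4801 (decimal)
Convert 二千八百二十六 (Chinese numeral) → 2×1000 + 8×100 + 2×10 + 6 = 2826 (decimal)
Compute 4801 - 2826 = 1975
Convert 1975 (decimal) → 1975 = 1000 + 900 + 50 + 10 + 10 + 5 → MCMLXXV (Roman numeral)
MCMLXXV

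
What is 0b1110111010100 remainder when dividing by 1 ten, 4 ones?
Convert 0b1110111010100 (binary) → 4096 + 2048 + 1024 + 256 + 128 + 64 + 16 + 4 = 7636 (decimal)
Convert 1 ten, 4 ones (place-value notation) → 1×10 + 4 = 14 (decimal)
Compute 7636 mod 14 = 6
6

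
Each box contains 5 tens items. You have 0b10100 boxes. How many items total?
Convert 5 tens (place-value notation) → 5×10 = 50 (decimal)
Convert 0b10100 (binary) → 16 + 4 = 20 (decimal)
Compute 50 × 20 = 1000
1000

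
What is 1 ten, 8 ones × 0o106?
Convert 1 ten, 8 ones (place-value notation) → 1×10 + 8 = 18 (decimal)
Convert 0o106 (octal) → 1×64 + 6 = 70 (decimal)
Compute 18 × 70 = 1260
1260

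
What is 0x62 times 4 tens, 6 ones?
Convert 0x62 (hexadecimal) → 6×16 + 2 = 98 (decimal)
Convert 4 tens, 6 ones (place-value notation) → 4×10 + 6 = 46 (decimal)
Compute 98 × 46 = 4508
4508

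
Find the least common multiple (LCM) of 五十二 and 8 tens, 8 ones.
Convert 五十二 (Chinese numeral) → 5×10 + 2 = 52 (decimal)
Convert 8 tens, 8 ones (place-value notation) → 8×10 + 8 = 88 (decimal)
Compute lcm(52, 88) = 1144
1144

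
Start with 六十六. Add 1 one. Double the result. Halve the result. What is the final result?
Convert 六十六 (Chinese numeral) → 6×10 + 6 = 66 (decimal)
Start: 66
Convert 1 one (place-value notation) → 1 (decimal)
66 + 1 = 67
67 × 2 = 134
134 ÷ 2 = 67
67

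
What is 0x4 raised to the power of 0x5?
Convert 0x4 (hexadecimal) → 4 (decimal)
Convert 0x5 (hexadecimal) → 5 (decimal)
Compute 4 ^ 5 = 1024
1024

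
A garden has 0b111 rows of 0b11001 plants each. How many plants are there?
Convert 0b11001 (binary) → 16 + 8 + 1 = 25 (decimal)
Convert 0b111 (binary) → 4 + 2 + 1 = 7 (decimal)
Compute 25 × 7 = 175
175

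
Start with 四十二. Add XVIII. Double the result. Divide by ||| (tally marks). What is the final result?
Convert 四十二 (Chinese numeral) → 4×10 + 2 = 42 (decimal)
Start: 42
Convert XVIII (Roman numeral) → 10 + 5 + 1 + 1 + 1 = 18 (decimal)
42 + 18 = 60
60 × 2 = 120
Convert ||| (tally marks) → 3 (decimal)
120 ÷ 3 = 40
40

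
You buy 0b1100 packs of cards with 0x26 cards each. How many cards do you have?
Convert 0x26 (hexadecimal) → 2×16 + 6 = 38 (decimal)
Convert 0b1100 (binary) → 8 + 4 = 12 (decimal)
Compute 38 × 12 = 456
456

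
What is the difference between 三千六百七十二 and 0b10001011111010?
Convert 三千六百七十二 (Chinese numeral) → 3×1000 + 6×100 + 7×10 + 2 = 3672 (decimal)
Convert 0b10001011111010 (binary) → 8192 + 512 + 128 + 64 + 32 + 16 + 8 + 2 = 8954 (decimal)
Difference: |3672 - 8954| = 5282
5282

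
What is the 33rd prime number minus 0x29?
The 33rd prime number = 137
Convert 0x29 (hexadecimal) → 2×16 + 9 = 41 (decimal)
Compute 137 - 41 = 96
96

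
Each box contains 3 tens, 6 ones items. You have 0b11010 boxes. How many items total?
Convert 3 tens, 6 ones (place-value notation) → 3×10 + 6 = 36 (decimal)
Convert 0b11010 (binary) → 16 + 8 + 2 = 26 (decimal)
Compute 36 × 26 = 936
936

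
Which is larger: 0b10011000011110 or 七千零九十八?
Convert 0b10011000011110 (binary) → 8192 + 1024 + 512 + 16 + 8 + 4 + 2 = 9758 (decimal)
Convert 七千零九十八 (Chinese numeral) → 7×1000 + 9×10 + 8 = 7098 (decimal)
Compare 9758 vs 7098: larger = 9758
9758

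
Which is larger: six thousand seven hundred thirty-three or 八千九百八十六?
Convert six thousand seven hundred thirty-three (English words) → 6×1000 + 7×100 + 33 = 6733 (decimal)
Convert 八千九百八十六 (Chinese numeral) → 8×1000 + 9×100 + 8×10 + 6 = 8986 (decimal)
Compare 6733 vs 8986: larger = 8986
8986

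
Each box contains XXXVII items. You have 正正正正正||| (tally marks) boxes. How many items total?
Convert XXXVII (Roman numeral) → 10 + 10 + 10 + 5 + 1 + 1 = 37 (decimal)
Convert 正正正正正||| (tally marks) → 5 + 5 + 5 + 5 + 5 + 3 = 28 (decimal)
Compute 37 × 28 = 1036
1036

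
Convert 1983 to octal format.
Convert 1983 (decimal) → 1983 = 3×512 + 6×64 + 7×8 + 7 → 0o3677 (octal)
0o3677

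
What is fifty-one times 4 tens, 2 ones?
Convert fifty-one (English words) → 51 (decimal)
Convert 4 tens, 2 ones (place-value notation) → 4×10 + 2 = 42 (decimal)
Compute 51 × 42 = 2142
2142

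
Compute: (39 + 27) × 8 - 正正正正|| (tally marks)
Convert 正正正正|| (tally marks) → 5 + 5 + 5 + 5 + 2 = 22 (decimal)
Expression in decimal: (39 + 27) × 8 - 22
Parentheses first: 39 + 27 = 66
Multiply: 66 × 8 = 528
Subtract: 528 - 22 = 506
506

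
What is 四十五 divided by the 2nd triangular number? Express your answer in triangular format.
Convert 四十五 (Chinese numeral) → 4×10 + 5 = 45 (decimal)
Convert the 2nd triangular number (triangular index) → 2×3/2 = 3 (decimal)
Compute 45 ÷ 3 = 15
Convert 15 (decimal) → 15 = 5×6/2 → the 5th triangular number (triangular index)
the 5th triangular number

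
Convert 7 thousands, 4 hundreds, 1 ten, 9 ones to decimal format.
Convert 7 thousands, 4 hundreds, 1 ten, 9 ones (place-value notation) → 7×1000 + 4×100 + 1×10 + 9 = 7419 (decimal)
7419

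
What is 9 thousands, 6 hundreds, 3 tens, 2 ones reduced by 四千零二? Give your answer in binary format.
Convert 9 thousands, 6 hundreds, 3 tens, 2 ones (place-value notation) → 9×1000 + 6×100 + 3×10 + 2 = 9632 (decimal)
Convert 四千零二 (Chinese numeral) → 4×1000 + 2 = 4002 (decimal)
Compute 9632 - 4002 = 5630
Convert 5630 (decimal) → 5630 = 4096 + 1024 + 256 + 128 + 64 + 32 + 16 + 8 + 4 + 2 → 0b1010111111110 (binary)
0b1010111111110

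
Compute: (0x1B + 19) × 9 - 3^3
Convert 0x1B (hexadecimal) → 1×16 + 11 = 27 (decimal)
Convert 3^3 (power) → 27 (decimal)
Expression in decimal: (27 + 19) × 9 - 27
Parentheses first: 27 + 19 = 46
Multiply: 46 × 9 = 414
Subtract: 414 - 27 = 387
387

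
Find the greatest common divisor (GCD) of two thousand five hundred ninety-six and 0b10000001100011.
Convert two thousand five hundred ninety-six (English words) → 2×1000 + 5×100 + 96 = 2596 (decimal)
Convert 0b10000001100011 (binary) → 8192 + 64 + 32 + 2 + 1 = 8291 (decimal)
Compute gcd(2596, 8291) = 1
1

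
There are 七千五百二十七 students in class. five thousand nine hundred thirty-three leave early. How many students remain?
Convert 七千五百二十七 (Chinese numeral) → 7×1000 + 5×100 + 2×10 + 7 = 7527 (decimal)
Convert five thousand nine hundred thirty-three (English words) → 5×1000 + 9×100 + 33 = 5933 (decimal)
Compute 7527 - 5933 = 1594
1594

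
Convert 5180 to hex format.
Convert 5180 (decimal) → 5180 = 1×4096 + 4×256 + 3×16 + 12 → 0x143C (hexadecimal)
0x143C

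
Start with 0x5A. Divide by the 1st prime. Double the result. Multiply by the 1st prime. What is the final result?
Convert 0x5A (hexadecimal) → 5×16 + 10 = 90 (decimal)
Start: 90
Convert the 1st prime (prime index) → 2 (decimal)
90 ÷ 2 = 45
45 × 2 = 90
Convert the 1st prime (prime index) → 2 (decimal)
90 × 2 = 180
180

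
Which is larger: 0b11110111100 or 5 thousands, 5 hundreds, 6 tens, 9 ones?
Convert 0b11110111100 (binary) → 1024 + 512 + 256 + 128 + 32 + 16 + 8 + 4 = 1980 (decimal)
Convert 5 thousands, 5 hundreds, 6 tens, 9 ones (place-value notation) → 5×1000 + 5×100 + 6×10 + 9 = 5569 (decimal)
Compare 1980 vs 5569: larger = 5569
5569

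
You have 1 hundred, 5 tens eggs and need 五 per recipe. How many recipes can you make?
Convert 1 hundred, 5 tens (place-value notation) → 1×100 + 5×10 = 150 (decimal)
Convert 五 (Chinese numeral) → 5 (decimal)
Compute 150 ÷ 5 = 30
30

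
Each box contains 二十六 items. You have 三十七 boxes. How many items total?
Convert 二十六 (Chinese numeral) → 2×10 + 6 = 26 (decimal)
Convert 三十七 (Chinese numeral) → 3×10 + 7 = 37 (decimal)
Compute 26 × 37 = 962
962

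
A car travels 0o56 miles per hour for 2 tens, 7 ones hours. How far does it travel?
Convert 0o56 (octal) → 5×8 + 6 = 46 (decimal)
Convert 2 tens, 7 ones (place-value notation) → 2×10 + 7 = 27 (decimal)
Compute 46 × 27 = 1242
1242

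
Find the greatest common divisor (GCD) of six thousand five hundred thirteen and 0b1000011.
Convert six thousand five hundred thirteen (English words) → 6×1000 + 5×100 + 13 = 6513 (decimal)
Convert 0b1000011 (binary) → 64 + 2 + 1 = 67 (decimal)
Compute gcd(6513, 67) = 1
1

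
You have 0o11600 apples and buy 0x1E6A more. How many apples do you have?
Convert 0o11600 (octal) → 1×4096 + 1×512 + 6×64 = 4992 (decimal)
Convert 0x1E6A (hexadecimal) → 1×4096 + 14×256 + 6×16 + 10 = 7786 (decimal)
Compute 4992 + 7786 = 12778
12778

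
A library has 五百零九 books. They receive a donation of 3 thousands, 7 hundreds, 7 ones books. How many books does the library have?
Convert 五百零九 (Chinese numeral) → 5×100 + 9 = 509 (decimal)
Convert 3 thousands, 7 hundreds, 7 ones (place-value notation) → 3×1000 + 7×100 + 7 = 3707 (decimal)
Compute 509 + 3707 = 4216
4216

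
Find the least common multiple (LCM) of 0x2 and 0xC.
Convert 0x2 (hexadecimal) → 2 (decimal)
Convert 0xC (hexadecimal) → 12 (decimal)
Compute lcm(2, 12) = 12
12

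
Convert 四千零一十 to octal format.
Convert 四千零一十 (Chinese numeral) → 4×1000 + 1×10 = 4010 (decimal)
Convert 4010 (decimal) → 4010 = 7×512 + 6×64 + 5×8 + 2 → 0o7652 (octal)
0o7652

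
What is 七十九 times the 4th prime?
Convert 七十九 (Chinese numeral) → 7×10 + 9 = 79 (decimal)
Convert the 4th prime (prime index) → 7 (decimal)
Compute 79 × 7 = 553
553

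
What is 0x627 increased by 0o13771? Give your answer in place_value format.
Convert 0x627 (hexadecimal) → 6×256 + 2×16 + 7 = 1575 (decimal)
Convert 0o13771 (octal) → 1×4096 + 3×512 + 7×64 + 7×8 + 1 = 6137 (decimal)
Compute 1575 + 6137 = 7712
Convert 7712 (decimal) → 7712 = 7×1000 + 7×100 + 1×10 + 2 → 7 thousands, 7 hundreds, 1 ten, 2 ones (place-value notation)
7 thousands, 7 hundreds, 1 ten, 2 ones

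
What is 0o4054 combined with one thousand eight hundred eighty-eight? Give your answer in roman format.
Convert 0o4054 (octal) → 4×512 + 5×8 + 4 = 2092 (decimal)
Convert one thousand eight hundred eighty-eight (English words) → 1×1000 + 8×100 + 88 = 1888 (decimal)
Compute 2092 + 1888 = 3980
Convert 3980 (decimal) → 3980 = 1000 + 1000 + 1000 + 900 + 50 + 10 + 10 + 10 → MMMCMLXXX (Roman numeral)
MMMCMLXXX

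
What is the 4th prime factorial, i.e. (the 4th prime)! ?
Convert the 4th prime (prime index) → 7 (decimal)
Compute 7! = 5040
5040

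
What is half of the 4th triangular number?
The 4th triangular number = 4×5/2 = 10
Compute 10 ÷ 2 = 5
5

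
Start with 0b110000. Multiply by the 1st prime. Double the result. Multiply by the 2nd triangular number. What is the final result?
Convert 0b110000 (binary) → 32 + 16 = 48 (decimal)
Start: 48
Convert the 1st prime (prime index) → 2 (decimal)
48 × 2 = 96
96 × 2 = 192
Convert the 2nd triangular number (triangular index) → 2×3/2 = 3 (decimal)
192 × 3 = 576
576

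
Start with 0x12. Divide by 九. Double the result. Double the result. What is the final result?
Convert 0x12 (hexadecimal) → 1×16 + 2 = 18 (decimal)
Start: 18
Convert 九 (Chinese numeral) → 9 (decimal)
18 ÷ 9 = 2
2 × 2 = 4
4 × 2 = 8
8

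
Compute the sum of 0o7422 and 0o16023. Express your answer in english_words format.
Convert 0o7422 (octal) → 7×512 + 4×64 + 2×8 + 2 = 3858 (decimal)
Convert 0o16023 (octal) → 1×4096 + 6×512 + 2×8 + 3 = 7187 (decimal)
Compute 3858 + 7187 = 11045
Convert 11045 (decimal) → 11045 = 11×1000 + 45 → eleven thousand forty-five (English words)
eleven thousand forty-five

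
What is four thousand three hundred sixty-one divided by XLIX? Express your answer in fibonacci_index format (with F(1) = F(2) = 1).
Convert four thousand three hundred sixty-one (English words) → 4×1000 + 3×100 + 61 = 4361 (decimal)
Convert XLIX (Roman numeral) → 40 + 9 = 49 (decimal)
Compute 4361 ÷ 49 = 89
Convert 89 (decimal) → 1, 1, 2, 3, 5, 8, 13, 21, 34, 55, 89 → the 11th Fibonacci number (Fibonacci index)
the 11th Fibonacci number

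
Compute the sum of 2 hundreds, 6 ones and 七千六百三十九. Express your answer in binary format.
Convert 2 hundreds, 6 ones (place-value notation) → 2×100 + 6 = 206 (decimal)
Convert 七千六百三十九 (Chinese numeral) → 7×1000 + 6×100 + 3×10 + 9 = 7639 (decimal)
Compute 206 + 7639 = 7845
Convert 7845 (decimal) → 7845 = 4096 + 2048 + 1024 + 512 + 128 + 32 + 4 + 1 → 0b1111010100101 (binary)
0b1111010100101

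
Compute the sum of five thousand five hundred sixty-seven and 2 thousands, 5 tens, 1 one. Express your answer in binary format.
Convert five thousand five hundred sixty-seven (English words) → 5×1000 + 5×100 + 67 = 5567 (decimal)
Convert 2 thousands, 5 tens, 1 one (place-value notation) → 2×1000 + 5×10 + 1 = 2051 (decimal)
Compute 5567 + 2051 = 7618
Convert 7618 (decimal) → 7618 = 4096 + 2048 + 1024 + 256 + 128 + 64 + 2 → 0b1110111000010 (binary)
0b1110111000010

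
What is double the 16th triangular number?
The 16th triangular number = 16×17/2 = 136
Compute 136 × 2 = 272
272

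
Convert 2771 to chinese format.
Convert 2771 (decimal) → 2771 = 2×1000 + 7×100 + 7×10 + 1 → 二千七百七十一 (Chinese numeral)
二千七百七十一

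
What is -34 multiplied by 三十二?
Convert 三十二 (Chinese numeral) → 3×10 + 2 = 32 (decimal)
Compute -34 × 32 = -1088
-1088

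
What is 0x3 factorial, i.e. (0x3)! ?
Convert 0x3 (hexadecimal) → 3 (decimal)
Compute 3! = 6
6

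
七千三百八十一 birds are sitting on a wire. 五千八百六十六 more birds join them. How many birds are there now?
Convert 七千三百八十一 (Chinese numeral) → 7×1000 + 3×100 + 8×10 + 1 = 7381 (decimal)
Convert 五千八百六十六 (Chinese numeral) → 5×1000 + 8×100 + 6×10 + 6 = 5866 (decimal)
Compute 7381 + 5866 = 13247
13247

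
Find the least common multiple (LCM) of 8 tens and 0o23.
Convert 8 tens (place-value notation) → 8×10 = 80 (decimal)
Convert 0o23 (octal) → 2×8 + 3 = 19 (decimal)
Compute lcm(80, 19) = 1520
1520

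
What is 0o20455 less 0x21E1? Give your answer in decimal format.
Convert 0o20455 (octal) → 2×4096 + 4×64 + 5×8 + 5 = 8493 (decimal)
Convert 0x21E1 (hexadecimal) → 2×4096 + 1×256 + 14×16 + 1 = 8673 (decimal)
Compute 8493 - 8673 = -180
-180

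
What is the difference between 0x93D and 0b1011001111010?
Convert 0x93D (hexadecimal) → 9×256 + 3×16 + 13 = 2365 (decimal)
Convert 0b1011001111010 (binary) → 4096 + 1024 + 512 + 64 + 32 + 16 + 8 + 2 = 5754 (decimal)
Difference: |2365 - 5754| = 3389
3389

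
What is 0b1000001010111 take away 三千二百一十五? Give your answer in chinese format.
Convert 0b1000001010111 (binary) → 4096 + 64 + 16 + 4 + 2 + 1 = 4183 (decimal)
Convert 三千二百一十五 (Chinese numeral) → 3×1000 + 2×100 + 1×10 + 5 = 3215 (decimal)
Compute 4183 - 3215 = 968
Convert 968 (decimal) → 968 = 9×100 + 6×10 + 8 → 九百六十八 (Chinese numeral)
九百六十八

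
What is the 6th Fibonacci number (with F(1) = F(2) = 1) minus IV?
The 6th Fibonacci number (with F(1) = F(2) = 1): 1, 1, 2, 3, 5, 8 → 8
Convert IV (Roman numeral) → 4 (decimal)
Compute 8 - 4 = 4
4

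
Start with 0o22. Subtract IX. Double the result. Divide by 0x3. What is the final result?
Convert 0o22 (octal) → 2×8 + 2 = 18 (decimal)
Start: 18
Convert IX (Roman numeral) → 9 (decimal)
18 - 9 = 9
9 × 2 = 18
Convert 0x3 (hexadecimal) → 3 (decimal)
18 ÷ 3 = 6
6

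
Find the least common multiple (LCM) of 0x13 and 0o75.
Convert 0x13 (hexadecimal) → 1×16 + 3 = 19 (decimal)
Convert 0o75 (octal) → 7×8 + 5 = 61 (decimal)
Compute lcm(19, 61) = 1159
1159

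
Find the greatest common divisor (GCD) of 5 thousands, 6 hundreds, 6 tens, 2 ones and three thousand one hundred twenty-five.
Convert 5 thousands, 6 hundreds, 6 tens, 2 ones (place-value notation) → 5×1000 + 6×100 + 6×10 + 2 = 5662 (decimal)
Convert three thousand one hundred twenty-five (English words) → 3×1000 + 1×100 + 25 = 3125 (decimal)
Compute gcd(5662, 3125) = 1
1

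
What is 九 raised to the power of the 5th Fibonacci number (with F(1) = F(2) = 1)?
Convert 九 (Chinese numeral) → 9 (decimal)
Convert the 5th Fibonacci number (with F(1) = F(2) = 1) (Fibonacci index) → 1, 1, 2, 3, 5 → 5 (decimal)
Compute 9 ^ 5 = 59049
59049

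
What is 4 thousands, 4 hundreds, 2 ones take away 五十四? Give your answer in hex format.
Convert 4 thousands, 4 hundreds, 2 ones (place-value notation) → 4×1000 + 4×100 + 2 = 4402 (decimal)
Convert 五十四 (Chinese numeral) → 5×10 + 4 = 54 (decimal)
Compute 4402 - 54 = 4348
Convert 4348 (decimal) → 4348 = 1×4096 + 15×16 + 12 → 0x10FC (hexadecimal)
0x10FC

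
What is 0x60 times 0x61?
Convert 0x60 (hexadecimal) → 6×16 = 96 (decimal)
Convert 0x61 (hexadecimal) → 6×16 + 1 = 97 (decimal)
Compute 96 × 97 = 9312
9312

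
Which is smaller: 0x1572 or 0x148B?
Convert 0x1572 (hexadecimal) → 1×4096 + 5×256 + 7×16 + 2 = 5490 (decimal)
Convert 0x148B (hexadecimal) → 1×4096 + 4×256 + 8×16 + 11 = 5259 (decimal)
Compare 5490 vs 5259: smaller = 5259
5259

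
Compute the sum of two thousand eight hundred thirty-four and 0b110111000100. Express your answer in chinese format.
Convert two thousand eight hundred thirty-four (English words) → 2×1000 + 8×100 + 34 = 2834 (decimal)
Convert 0b110111000100 (binary) → 2048 + 1024 + 256 + 128 + 64 + 4 = 3524 (decimal)
Compute 2834 + 3524 = 6358
Convert 6358 (decimal) → 6358 = 6×1000 + 3×100 + 5×10 + 8 → 六千三百五十八 (Chinese numeral)
六千三百五十八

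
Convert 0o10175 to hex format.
Convert 0o10175 (octal) → 1×4096 + 1×64 + 7×8 + 5 = 4221 (decimal)
Convert 4221 (decimal) → 4221 = 1×4096 + 7×16 + 13 → 0x107D (hexadecimal)
0x107D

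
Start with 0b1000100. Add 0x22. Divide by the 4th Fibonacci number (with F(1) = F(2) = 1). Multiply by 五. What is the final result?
Convert 0b1000100 (binary) → 64 + 4 = 68 (decimal)
Start: 68
Convert 0x22 (hexadecimal) → 2×16 + 2 = 34 (decimal)
68 + 34 = 102
Convert the 4th Fibonacci number (with F(1) = F(2) = 1) (Fibonacci index) → 1, 1, 2, 3 → 3 (decimal)
102 ÷ 3 = 34
Convert 五 (Chinese numeral) → 5 (decimal)
34 × 5 = 170
170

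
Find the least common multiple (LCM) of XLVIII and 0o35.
Convert XLVIII (Roman numeral) → 40 + 5 + 1 + 1 + 1 = 48 (decimal)
Convert 0o35 (octal) → 3×8 + 5 = 29 (decimal)
Compute lcm(48, 29) = 1392
1392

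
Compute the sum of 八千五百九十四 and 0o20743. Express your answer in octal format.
Convert 八千五百九十四 (Chinese numeral) → 8×1000 + 5×100 + 9×10 + 4 = 8594 (decimal)
Convert 0o20743 (octal) → 2×4096 + 7×64 + 4×8 + 3 = 8675 (decimal)
Compute 8594 + 8675 = 17269
Convert 17269 (decimal) → 17269 = 4×4096 + 1×512 + 5×64 + 6×8 + 5 → 0o41565 (octal)
0o41565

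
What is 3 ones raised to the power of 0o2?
Convert 3 ones (place-value notation) → 3 (decimal)
Convert 0o2 (octal) → 2 (decimal)
Compute 3 ^ 2 = 9
9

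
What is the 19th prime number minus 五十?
The 19th prime number = 67
Convert 五十 (Chinese numeral) → 5×10 = 50 (decimal)
Compute 67 - 50 = 17
17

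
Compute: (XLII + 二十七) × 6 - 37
Convert XLII (Roman numeral) → 40 + 1 + 1 = 42 (decimal)
Convert 二十七 (Chinese numeral) → 2×10 + 7 = 27 (decimal)
Expression in decimal: (42 + 27) × 6 - 37
Parentheses first: 42 + 27 = 69
Multiply: 69 × 6 = 414
Subtract: 414 - 37 = 377
377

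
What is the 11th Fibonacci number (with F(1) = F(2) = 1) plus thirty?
The 11th Fibonacci number (with F(1) = F(2) = 1): 1, 1, 2, 3, 5, 8, 13, 21, 34, 55, 89 → 89
Convert thirty (English words) → 30 (decimal)
Compute 89 + 30 = 119
119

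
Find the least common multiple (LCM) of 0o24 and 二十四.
Convert 0o24 (octal) → 2×8 + 4 = 20 (decimal)
Convert 二十四 (Chinese numeral) → 2×10 + 4 = 24 (decimal)
Compute lcm(20, 24) = 120
120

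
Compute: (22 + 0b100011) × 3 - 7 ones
Convert 0b100011 (binary) → 32 + 2 + 1 = 35 (decimal)
Convert 7 ones (place-value notation) → 7 (decimal)
Expression in decimal: (22 + 35) × 3 - 7
Parentheses first: 22 + 35 = 57
Multiply: 57 × 3 = 171
Subtract: 171 - 7 = 164
164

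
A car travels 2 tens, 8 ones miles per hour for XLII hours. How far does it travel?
Convert 2 tens, 8 ones (place-value notation) → 2×10 + 8 = 28 (decimal)
Convert XLII (Roman numeral) → 40 + 1 + 1 = 42 (decimal)
Compute 28 × 42 = 1176
1176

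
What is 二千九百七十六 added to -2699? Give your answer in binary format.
Convert 二千九百七十六 (Chinese numeral) → 2×1000 + 9×100 + 7×10 + 6 = 2976 (decimal)
Compute 2976 + -2699 = 277
Convert 277 (decimal) → 277 = 256 + 16 + 4 + 1 → 0b100010101 (binary)
0b100010101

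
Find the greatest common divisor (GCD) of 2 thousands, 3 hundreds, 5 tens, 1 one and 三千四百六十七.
Convert 2 thousands, 3 hundreds, 5 tens, 1 one (place-value notation) → 2×1000 + 3×100 + 5×10 + 1 = 2351 (decimal)
Convert 三千四百六十七 (Chinese numeral) → 3×1000 + 4×100 + 6×10 + 7 = 3467 (decimal)
Compute gcd(2351, 3467) = 1
1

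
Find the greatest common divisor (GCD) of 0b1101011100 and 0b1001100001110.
Convert 0b1101011100 (binary) → 512 + 256 + 64 + 16 + 8 + 4 = 860 (decimal)
Convert 0b1001100001110 (binary) → 4096 + 512 + 256 + 8 + 4 + 2 = 4878 (decimal)
Compute gcd(860, 4878) = 2
2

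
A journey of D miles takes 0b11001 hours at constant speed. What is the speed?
Convert D (Roman numeral) → 500 (decimal)
Convert 0b11001 (binary) → 16 + 8 + 1 = 25 (decimal)
Compute 500 ÷ 25 = 20
20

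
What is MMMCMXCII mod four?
Convert MMMCMXCII (Roman numeral) → 1000 + 1000 + 1000 + 900 + 90 + 1 + 1 = 3992 (decimal)
Convert four (English words) → 4 (decimal)
Compute 3992 mod 4 = 0
0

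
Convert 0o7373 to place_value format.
Convert 0o7373 (octal) → 7×512 + 3×64 + 7×8 + 3 = 3835 (decimal)
Convert 3835 (decimal) → 3835 = 3×1000 + 8×100 + 3×10 + 5 → 3 thousands, 8 hundreds, 3 tens, 5 ones (place-value notation)
3 thousands, 8 hundreds, 3 tens, 5 ones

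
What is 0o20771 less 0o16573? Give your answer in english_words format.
Convert 0o20771 (octal) → 2×4096 + 7×64 + 7×8 + 1 = 8697 (decimal)
Convert 0o16573 (octal) → 1×4096 + 6×512 + 5×64 + 7×8 + 3 = 7547 (decimal)
Compute 8697 - 7547 = 1150
Convert 1150 (decimal) → 1150 = 1×1000 + 1×100 + 50 → one thousand one hundred fifty (English words)
one thousand one hundred fifty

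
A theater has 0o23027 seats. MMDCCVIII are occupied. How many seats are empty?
Convert 0o23027 (octal) → 2×4096 + 3×512 + 2×8 + 7 = 9751 (decimal)
Convert MMDCCVIII (Roman numeral) → 1000 + 1000 + 500 + 100 + 100 + 5 + 1 + 1 + 1 = 2708 (decimal)
Compute 9751 - 2708 = 7043
7043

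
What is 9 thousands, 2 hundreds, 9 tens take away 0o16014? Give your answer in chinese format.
Convert 9 thousands, 2 hundreds, 9 tens (place-value notation) → 9×1000 + 2×100 + 9×10 = 9290 (decimal)
Convert 0o16014 (octal) → 1×4096 + 6×512 + 1×8 + 4 = 7180 (decimal)
Compute 9290 - 7180 = 2110
Convert 2110 (decimal) → 2110 = 2×1000 + 1×100 + 1×10 → 二千一百一十 (Chinese numeral)
二千一百一十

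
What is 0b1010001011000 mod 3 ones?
Convert 0b1010001011000 (binary) → 4096 + 1024 + 64 + 16 + 8 = 5208 (decimal)
Convert 3 ones (place-value notation) → 3 (decimal)
Compute 5208 mod 3 = 0
0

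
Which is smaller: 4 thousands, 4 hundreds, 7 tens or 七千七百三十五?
Convert 4 thousands, 4 hundreds, 7 tens (place-value notation) → 4×1000 + 4×100 + 7×10 = 4470 (decimal)
Convert 七千七百三十五 (Chinese numeral) → 7×1000 + 7×100 + 3×10 + 5 = 7735 (decimal)
Compare 4470 vs 7735: smaller = 4470
4470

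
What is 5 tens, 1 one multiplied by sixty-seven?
Convert 5 tens, 1 one (place-value notation) → 5×10 + 1 = 51 (decimal)
Convert sixty-seven (English words) → 67 (decimal)
Compute 51 × 67 = 3417
3417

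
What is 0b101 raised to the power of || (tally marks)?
Convert 0b101 (binary) → 4 + 1 = 5 (decimal)
Convert || (tally marks) → 2 (decimal)
Compute 5 ^ 2 = 25
25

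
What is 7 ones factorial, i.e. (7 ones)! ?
Convert 7 ones (place-value notation) → 7 (decimal)
Compute 7! = 5040
5040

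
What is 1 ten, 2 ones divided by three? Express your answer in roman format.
Convert 1 ten, 2 ones (place-value notation) → 1×10 + 2 = 12 (decimal)
Convert three (English words) → 3 (decimal)
Compute 12 ÷ 3 = 4
Convert 4 (decimal) → IV (Roman numeral)
IV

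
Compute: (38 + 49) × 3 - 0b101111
Convert 0b101111 (binary) → 32 + 8 + 4 + 2 + 1 = 47 (decimal)
Expression in decimal: (38 + 49) × 3 - 47
Parentheses first: 38 + 49 = 87
Multiply: 87 × 3 = 261
Subtract: 261 - 47 = 214
214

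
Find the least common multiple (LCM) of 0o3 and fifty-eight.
Convert 0o3 (octal) → 3 (decimal)
Convert fifty-eight (English words) → 58 (decimal)
Compute lcm(3, 58) = 174
174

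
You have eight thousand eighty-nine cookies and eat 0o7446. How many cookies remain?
Convert eight thousand eighty-nine (English words) → 8×1000 + 89 = 8089 (decimal)
Convert 0o7446 (octal) → 7×512 + 4×64 + 4×8 + 6 = 3878 (decimal)
Compute 8089 - 3878 = 4211
4211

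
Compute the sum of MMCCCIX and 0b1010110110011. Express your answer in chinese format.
Convert MMCCCIX (Roman numeral) → 1000 + 1000 + 100 + 100 + 100 + 9 = 2309 (decimal)
Convert 0b1010110110011 (binary) → 4096 + 1024 + 256 + 128 + 32 + 16 + 2 + 1 = 5555 (decimal)
Compute 2309 + 5555 = 7864
Convert 7864 (decimal) → 7864 = 7×1000 + 8×100 + 6×10 + 4 → 七千八百六十四 (Chinese numeral)
七千八百六十四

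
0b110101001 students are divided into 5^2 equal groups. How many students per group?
Convert 0b110101001 (binary) → 256 + 128 + 32 + 8 + 1 = 425 (decimal)
Convert 5^2 (power) → 25 (decimal)
Compute 425 ÷ 25 = 17
17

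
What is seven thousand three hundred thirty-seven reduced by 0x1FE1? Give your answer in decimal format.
Convert seven thousand three hundred thirty-seven (English words) → 7×1000 + 3×100 + 37 = 7337 (decimal)
Convert 0x1FE1 (hexadecimal) → 1×4096 + 15×256 + 14×16 + 1 = 8161 (decimal)
Compute 7337 - 8161 = -824
-824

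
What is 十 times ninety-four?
Convert 十 (Chinese numeral) → 1×10 = 10 (decimal)
Convert ninety-four (English words) → 94 (decimal)
Compute 10 × 94 = 940
940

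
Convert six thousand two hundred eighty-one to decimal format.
Convert six thousand two hundred eighty-one (English words) → 6×1000 + 2×100 + 81 = 6281 (decimal)
6281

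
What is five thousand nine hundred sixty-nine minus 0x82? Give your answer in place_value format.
Convert five thousand nine hundred sixty-nine (English words) → 5×1000 + 9×100 + 69 = 5969 (decimal)
Convert 0x82 (hexadecimal) → 8×16 + 2 = 130 (decimal)
Compute 5969 - 130 = 5839
Convert 5839 (decimal) → 5839 = 5×1000 + 8×100 + 3×10 + 9 → 5 thousands, 8 hundreds, 3 tens, 9 ones (place-value notation)
5 thousands, 8 hundreds, 3 tens, 9 ones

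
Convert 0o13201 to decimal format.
Convert 0o13201 (octal) → 1×4096 + 3×512 + 2×64 + 1 = 5761 (decimal)
5761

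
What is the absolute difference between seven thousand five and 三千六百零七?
Convert seven thousand five (English words) → 7×1000 + 5 = 7005 (decimal)
Convert 三千六百零七 (Chinese numeral) → 3×1000 + 6×100 + 7 = 3607 (decimal)
Compute |7005 - 3607| = 3398
3398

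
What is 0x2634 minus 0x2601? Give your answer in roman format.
Convert 0x2634 (hexadecimal) → 2×4096 + 6×256 + 3×16 + 4 = 9780 (decimal)
Convert 0x2601 (hexadecimal) → 2×4096 + 6×256 + 1 = 9729 (decimal)
Compute 9780 - 9729 = 51
Convert 51 (decimal) → 51 = 50 + 1 → LI (Roman numeral)
LI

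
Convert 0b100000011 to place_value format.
Convert 0b100000011 (binary) → 256 + 2 + 1 = 259 (decimal)
Convert 259 (decimal) → 259 = 2×100 + 5×10 + 9 → 2 hundreds, 5 tens, 9 ones (place-value notation)
2 hundreds, 5 tens, 9 ones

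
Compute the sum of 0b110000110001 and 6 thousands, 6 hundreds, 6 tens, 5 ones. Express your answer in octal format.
Convert 0b110000110001 (binary) → 2048 + 1024 + 32 + 16 + 1 = 3121 (decimal)
Convert 6 thousands, 6 hundreds, 6 tens, 5 ones (place-value notation) → 6×1000 + 6×100 + 6×10 + 5 = 6665 (decimal)
Compute 3121 + 6665 = 9786
Convert 9786 (decimal) → 9786 = 2×4096 + 3×512 + 7×8 + 2 → 0o23072 (octal)
0o23072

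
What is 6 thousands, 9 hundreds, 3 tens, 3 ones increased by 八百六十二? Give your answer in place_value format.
Convert 6 thousands, 9 hundreds, 3 tens, 3 ones (place-value notation) → 6×1000 + 9×100 + 3×10 + 3 = 6933 (decimal)
Convert 八百六十二 (Chinese numeral) → 8×100 + 6×10 + 2 = 862 (decimal)
Compute 6933 + 862 = 7795
Convert 7795 (decimal) → 7795 = 7×1000 + 7×100 + 9×10 + 5 → 7 thousands, 7 hundreds, 9 tens, 5 ones (place-value notation)
7 thousands, 7 hundreds, 9 tens, 5 ones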